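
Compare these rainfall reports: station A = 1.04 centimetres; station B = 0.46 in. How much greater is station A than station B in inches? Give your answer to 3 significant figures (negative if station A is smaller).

station A: 1.04 cm = 0.409449 in.
Difference: 0.409449 − 0.460000 = -0.0506 in.

-0.0506 in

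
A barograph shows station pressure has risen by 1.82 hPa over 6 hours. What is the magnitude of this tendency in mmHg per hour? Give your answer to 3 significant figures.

1.82 hPa / 6 h × 0.750062 mmHg/hPa = 0.228 mmHg/h.

0.228 mmHg per hour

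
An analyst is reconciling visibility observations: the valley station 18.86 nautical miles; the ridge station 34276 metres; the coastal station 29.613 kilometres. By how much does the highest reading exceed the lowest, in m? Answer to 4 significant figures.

5316 m

the valley station: 18.86 nmi = 34928.72 m.
the coastal station: 29.613 km = 29613.00 m.
Spread: 34928.72 − 29613.00 = 5316 m.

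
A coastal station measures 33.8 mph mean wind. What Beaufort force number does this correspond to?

Beaufort force 7

33.8 mph = 15.1 m/s, which is Beaufort 7 (near gale, 13.9–17.1 m/s).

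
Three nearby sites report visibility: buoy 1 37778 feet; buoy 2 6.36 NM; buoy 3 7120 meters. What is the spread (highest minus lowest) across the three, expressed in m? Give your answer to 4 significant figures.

4659 m

buoy 1: 37778 ft = 11514.73 m.
buoy 2: 6.36 nmi = 11778.72 m.
Spread: 11778.72 − 7120.00 = 4659 m.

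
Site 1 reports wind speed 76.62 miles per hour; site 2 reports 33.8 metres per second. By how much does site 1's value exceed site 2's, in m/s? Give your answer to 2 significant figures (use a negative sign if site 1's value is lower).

0.45 m/s

site 1: 76.62 mph = 34.2522 m/s.
Difference: 34.2522 − 33.8000 = 0.45 m/s.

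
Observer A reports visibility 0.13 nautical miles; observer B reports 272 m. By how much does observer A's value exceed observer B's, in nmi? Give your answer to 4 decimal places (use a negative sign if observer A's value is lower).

observer B: 272 m = 0.146868 nmi.
Difference: 0.130000 − 0.146868 = -0.0169 nmi.

-0.0169 nmi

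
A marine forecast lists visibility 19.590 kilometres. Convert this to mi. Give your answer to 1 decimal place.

1 km = 0.621371 SM, so 19.590 × 0.621371 = 12.2 SM.

12.2 SM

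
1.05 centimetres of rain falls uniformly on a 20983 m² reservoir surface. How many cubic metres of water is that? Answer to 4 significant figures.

Depth: 1.05 cm × 10 = 10.5 mm.
1 mm over 1 m² is 1 L, so volume = 10.5 × 20983 = 220321.5 L = 220.3 m³.

220.3 cubic metres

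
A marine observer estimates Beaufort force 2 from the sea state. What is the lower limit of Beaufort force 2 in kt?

4 kt

Beaufort 2 (light breeze) spans 4–6 knots.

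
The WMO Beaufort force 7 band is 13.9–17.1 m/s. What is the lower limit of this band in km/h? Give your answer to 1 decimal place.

13.9–17.1 m/s × 3.6 = 50.0–61.6 km/h.

50.0 km/h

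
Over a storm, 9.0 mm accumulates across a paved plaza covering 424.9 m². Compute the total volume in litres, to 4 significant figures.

3824 litres

1 mm over 1 m² is 1 L, so volume = 9 × 424.9 = 3824.1 L ≈ 3824 L.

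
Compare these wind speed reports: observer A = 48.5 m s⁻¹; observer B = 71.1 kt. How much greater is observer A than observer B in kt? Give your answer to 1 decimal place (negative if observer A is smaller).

23.2 kt

observer A: 48.5 m/s = 94.276 kt.
Difference: 94.276 − 71.100 = 23.2 kt.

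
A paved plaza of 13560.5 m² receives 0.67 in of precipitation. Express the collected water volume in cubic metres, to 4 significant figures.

Depth: 0.67 in × 25.4 = 17.018 mm.
1 mm over 1 m² is 1 L, so volume = 17.018 × 13560.5 = 230772.59 L = 230.8 m³.

230.8 cubic metres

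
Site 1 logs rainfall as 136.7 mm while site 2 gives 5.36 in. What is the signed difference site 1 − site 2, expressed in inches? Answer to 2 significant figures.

0.022 in

site 1: 136.7 mm = 5.38189 in.
Difference: 5.38189 − 5.36000 = 0.022 in.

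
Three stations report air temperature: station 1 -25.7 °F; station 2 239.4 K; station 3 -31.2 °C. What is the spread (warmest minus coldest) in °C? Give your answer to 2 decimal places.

2.55 °C

station 1: -25.7 °F = -32.056 °C.
station 2: 239.4 K = -33.750 °C.
Spread: (-31.200) − (-33.750) = 2.550 °C.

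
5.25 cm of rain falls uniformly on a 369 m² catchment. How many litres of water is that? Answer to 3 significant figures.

Depth: 5.25 cm × 10 = 52.5 mm.
1 mm over 1 m² is 1 L, so volume = 52.5 × 369 = 19372.5 L ≈ 19400 L.

19400 litres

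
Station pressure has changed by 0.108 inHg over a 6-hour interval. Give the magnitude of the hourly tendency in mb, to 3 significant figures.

0.610 mb per hour

0.108 inHg / 6 h × 33.8639 mb/inHg = 0.610 mb/h.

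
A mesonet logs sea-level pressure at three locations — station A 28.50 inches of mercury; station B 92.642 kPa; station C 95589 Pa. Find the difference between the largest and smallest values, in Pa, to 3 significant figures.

3870 Pa

station A: 28.50 inHg = 96512.09 Pa.
station B: 92.642 kPa = 92642.00 Pa.
Spread: 96512.09 − 92642.00 = 3870 Pa.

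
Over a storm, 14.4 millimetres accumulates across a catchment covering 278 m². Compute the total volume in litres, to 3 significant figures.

1 mm over 1 m² is 1 L, so volume = 14.4 × 278 = 4003.2 L ≈ 4000 L.

4000 litres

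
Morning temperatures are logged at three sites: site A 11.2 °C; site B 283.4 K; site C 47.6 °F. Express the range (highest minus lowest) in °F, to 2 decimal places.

site B: 283.4 K = 10.250 °C.
site C: 47.6 °F = 8.667 °C.
Spread: 11.200 − 8.667 = 2.533 °C = 4.56 °F.

4.56 °F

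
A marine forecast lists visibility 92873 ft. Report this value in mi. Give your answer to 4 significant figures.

1 ft = 0.000189394 SM, so 92873 × 0.000189394 = 17.59 SM.

17.59 SM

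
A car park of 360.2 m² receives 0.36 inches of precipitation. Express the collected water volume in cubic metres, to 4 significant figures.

Depth: 0.36 in × 25.4 = 9.144 mm.
1 mm over 1 m² is 1 L, so volume = 9.144 × 360.2 = 3293.6688 L = 3.294 m³.

3.294 cubic metres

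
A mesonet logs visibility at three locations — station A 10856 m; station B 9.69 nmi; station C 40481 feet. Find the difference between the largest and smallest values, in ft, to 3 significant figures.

23300 ft

station A: 10856 m = 35616.80 ft.
station B: 9.69 nmi = 58877.56 ft.
Spread: 58877.56 − 35616.80 = 23300 ft.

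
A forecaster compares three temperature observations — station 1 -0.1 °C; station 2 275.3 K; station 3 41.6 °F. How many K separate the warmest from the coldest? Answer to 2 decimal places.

5.43 K

station 2: 275.3 K = 2.150 °C.
station 3: 41.6 °F = 5.333 °C.
Spread: 5.333 − (-0.100) = 5.433 °C.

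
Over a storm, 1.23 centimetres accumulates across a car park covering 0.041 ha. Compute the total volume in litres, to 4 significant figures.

5043 litres

Depth: 1.23 cm × 10 = 12.3 mm.
Area: 0.041 ha = 410 m².
1 mm over 1 m² is 1 L, so volume = 12.3 × 410 = 5043 L.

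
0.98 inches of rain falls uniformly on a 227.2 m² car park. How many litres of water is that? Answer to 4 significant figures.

Depth: 0.98 in × 25.4 = 24.892 mm.
1 mm over 1 m² is 1 L, so volume = 24.892 × 227.2 = 5655.4624 L ≈ 5655 L.

5655 litres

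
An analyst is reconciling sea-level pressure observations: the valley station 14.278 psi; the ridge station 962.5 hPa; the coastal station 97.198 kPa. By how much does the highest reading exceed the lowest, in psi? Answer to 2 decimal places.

the ridge station: 962.5 hPa = 13.9599 psi.
the coastal station: 97.198 kPa = 14.0974 psi.
Spread: 14.2780 − 13.9599 = 0.32 psi.

0.32 psi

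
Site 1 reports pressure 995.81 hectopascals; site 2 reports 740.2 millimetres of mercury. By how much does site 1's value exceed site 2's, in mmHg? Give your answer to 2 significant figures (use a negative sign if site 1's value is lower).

6.7 mmHg

site 1: 995.81 hPa = 746.919 mmHg.
Difference: 746.919 − 740.200 = 6.7 mmHg.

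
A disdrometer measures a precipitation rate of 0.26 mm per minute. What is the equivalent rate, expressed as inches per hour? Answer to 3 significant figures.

0.614 in/hour

0.26 mm/minute × 0.0393701 in/mm × 60 minute/hour = 0.614 in/hour.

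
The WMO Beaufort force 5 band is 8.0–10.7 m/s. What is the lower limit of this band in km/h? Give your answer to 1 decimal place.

28.8 km/h

8.0–10.7 m/s × 3.6 = 28.8–38.5 km/h.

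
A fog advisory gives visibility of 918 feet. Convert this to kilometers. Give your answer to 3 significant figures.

1 ft = 0.0003048 km, so 918 × 0.0003048 = 0.280 km.

0.280 km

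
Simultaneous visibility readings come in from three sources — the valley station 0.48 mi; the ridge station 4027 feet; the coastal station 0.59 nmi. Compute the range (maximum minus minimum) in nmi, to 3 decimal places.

the valley station: 0.48 SM = 0.41711 nmi.
the ridge station: 4027 ft = 0.66276 nmi.
Spread: 0.66276 − 0.41711 = 0.246 nmi.

0.246 nmi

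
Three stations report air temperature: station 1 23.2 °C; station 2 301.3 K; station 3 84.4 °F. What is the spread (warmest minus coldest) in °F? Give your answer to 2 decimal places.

10.64 °F

station 2: 301.3 K = 28.150 °C.
station 3: 84.4 °F = 29.111 °C.
Spread: 29.111 − 23.200 = 5.911 °C = 10.64 °F.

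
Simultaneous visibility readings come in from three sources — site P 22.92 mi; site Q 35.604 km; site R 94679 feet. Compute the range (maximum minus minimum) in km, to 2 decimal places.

site P: 22.92 SM = 36.8862 km.
site R: 94679 ft = 28.8582 km.
Spread: 36.8862 − 28.8582 = 8.03 km.

8.03 km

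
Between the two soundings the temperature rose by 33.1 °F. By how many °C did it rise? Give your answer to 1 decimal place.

Converting a difference, only the 9/5 scale factor applies: Δ°C = 33.1 × 0.5556 = 18.4 °C.

18.4 °C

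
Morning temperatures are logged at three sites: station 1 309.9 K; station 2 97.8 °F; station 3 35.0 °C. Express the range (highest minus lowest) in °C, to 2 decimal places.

1.75 °C

station 1: 309.9 K = 36.750 °C.
station 2: 97.8 °F = 36.556 °C.
Spread: 36.750 − 35.000 = 1.750 °C.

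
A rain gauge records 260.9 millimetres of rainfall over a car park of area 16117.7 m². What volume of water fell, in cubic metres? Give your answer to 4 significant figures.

1 mm over 1 m² is 1 L, so volume = 260.9 × 16117.7 = 4205107.9 L = 4205 m³.

4205 cubic metres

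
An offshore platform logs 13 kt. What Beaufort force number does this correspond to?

13 kt lies in the Beaufort 4 band (moderate breeze, 11–16 kt).

Beaufort force 4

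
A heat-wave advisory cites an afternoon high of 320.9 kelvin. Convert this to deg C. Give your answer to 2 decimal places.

°C = 320.9 − 273.15 = 47.75 °C.

47.75 °C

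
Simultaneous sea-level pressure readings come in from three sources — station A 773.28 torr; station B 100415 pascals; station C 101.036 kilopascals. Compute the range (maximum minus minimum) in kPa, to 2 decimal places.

station A: 773.28 mmHg = 103.0955 kPa.
station B: 100415 Pa = 100.4150 kPa.
Spread: 103.0955 − 100.4150 = 2.68 kPa.

2.68 kPa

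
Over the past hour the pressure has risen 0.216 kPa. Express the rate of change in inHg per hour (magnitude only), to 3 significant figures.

0.0638 inHg per hour

0.216 kPa / 1 h × 0.2953 inHg/kPa = 0.0638 inHg/h.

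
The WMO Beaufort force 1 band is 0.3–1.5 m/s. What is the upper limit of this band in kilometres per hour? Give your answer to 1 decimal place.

5.4 km/h

0.3–1.5 m/s × 3.6 = 1.1–5.4 km/h.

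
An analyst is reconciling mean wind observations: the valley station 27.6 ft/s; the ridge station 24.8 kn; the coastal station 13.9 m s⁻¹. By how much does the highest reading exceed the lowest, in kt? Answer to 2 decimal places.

the valley station: 27.6 ft/s = 16.3526 kt.
the coastal station: 13.9 m/s = 27.0194 kt.
Spread: 27.0194 − 16.3526 = 10.67 kt.

10.67 kt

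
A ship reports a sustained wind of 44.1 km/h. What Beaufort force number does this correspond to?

44.1 km/h = 12.3 m/s, which is Beaufort 6 (strong breeze, 10.8–13.8 m/s).

Beaufort force 6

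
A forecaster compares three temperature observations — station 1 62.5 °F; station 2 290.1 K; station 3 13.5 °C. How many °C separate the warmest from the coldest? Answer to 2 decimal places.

3.45 °C

station 1: 62.5 °F = 16.944 °C.
station 2: 290.1 K = 16.950 °C.
Spread: 16.950 − 13.500 = 3.450 °C.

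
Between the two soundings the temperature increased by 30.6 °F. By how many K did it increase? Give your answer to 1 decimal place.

17.0 K

For a temperature change the 32° offset cancels: ΔK = 30.6 × 0.5556 = 17.0 K.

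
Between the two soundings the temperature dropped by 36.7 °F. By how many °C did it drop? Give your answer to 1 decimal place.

A change of 1 °C equals a change of 1.8 °F: Δ°C = 36.7 × 0.5556 = 20.4 °C.

20.4 °C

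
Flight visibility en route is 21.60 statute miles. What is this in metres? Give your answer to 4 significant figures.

34760 m

1 SM = 1609.34 m, so 21.60 × 1609.34 = 34760 m.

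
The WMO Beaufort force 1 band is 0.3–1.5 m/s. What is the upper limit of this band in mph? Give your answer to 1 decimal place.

0.3–1.5 m/s × 2.237 = 0.7–3.4 mph.

3.4 mph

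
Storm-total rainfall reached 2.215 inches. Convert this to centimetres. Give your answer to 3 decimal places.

1 in = 2.54 cm, so 2.215 × 2.54 = 5.626 cm.

5.626 cm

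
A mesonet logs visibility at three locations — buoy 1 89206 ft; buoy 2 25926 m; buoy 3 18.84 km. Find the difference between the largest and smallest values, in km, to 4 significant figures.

8.350 km

buoy 1: 89206 ft = 27.18999 km.
buoy 2: 25926 m = 25.92600 km.
Spread: 27.18999 − 18.84000 = 8.350 km.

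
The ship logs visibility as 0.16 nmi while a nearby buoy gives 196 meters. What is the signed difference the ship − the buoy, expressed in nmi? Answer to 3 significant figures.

0.0542 nmi

the buoy: 196 m = 0.105832 nmi.
Difference: 0.160000 − 0.105832 = 0.0542 nmi.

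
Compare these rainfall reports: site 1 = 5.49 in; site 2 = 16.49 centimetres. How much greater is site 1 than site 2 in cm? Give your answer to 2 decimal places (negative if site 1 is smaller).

-2.55 cm

site 1: 5.49 in = 13.9446 cm.
Difference: 13.9446 − 16.4900 = -2.55 cm.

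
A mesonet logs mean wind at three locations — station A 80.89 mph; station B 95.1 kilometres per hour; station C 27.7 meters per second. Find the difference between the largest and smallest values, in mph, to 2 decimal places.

21.80 mph

station B: 95.1 km/h = 59.0924 mph.
station C: 27.7 m/s = 61.9631 mph.
Spread: 80.8900 − 59.0924 = 21.80 mph.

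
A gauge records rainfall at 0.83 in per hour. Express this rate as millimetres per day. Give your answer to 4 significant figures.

0.83 in/hour × 25.4 mm/in × 24 hour/day = 506.0 mm/day.

506.0 mm/day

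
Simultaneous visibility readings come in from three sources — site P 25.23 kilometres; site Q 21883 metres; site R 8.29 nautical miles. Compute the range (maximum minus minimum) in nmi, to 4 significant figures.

5.333 nmi

site P: 25.23 km = 13.62311 nmi.
site Q: 21883 m = 11.81587 nmi.
Spread: 13.62311 − 8.29000 = 5.333 nmi.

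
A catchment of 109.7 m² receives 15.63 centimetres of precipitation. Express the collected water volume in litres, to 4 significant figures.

Depth: 15.63 cm × 10 = 156.3 mm.
1 mm over 1 m² is 1 L, so volume = 156.3 × 109.7 = 17146.11 L ≈ 17150 L.

17150 litres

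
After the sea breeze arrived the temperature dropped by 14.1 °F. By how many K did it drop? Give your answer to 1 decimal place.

7.8 K

For a temperature change the 32° offset cancels: ΔK = 14.1 × 0.5556 = 7.8 K.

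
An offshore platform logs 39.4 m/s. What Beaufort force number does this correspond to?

39.4 m/s lies in the Beaufort 12 band (hurricane force, ≥32.7 m/s).

Beaufort force 12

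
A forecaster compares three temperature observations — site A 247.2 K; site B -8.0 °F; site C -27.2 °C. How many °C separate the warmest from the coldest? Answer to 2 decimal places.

site A: 247.2 K = -25.950 °C.
site B: -8.0 °F = -22.222 °C.
Spread: (-22.222) − (-27.200) = 4.978 °C.

4.98 °C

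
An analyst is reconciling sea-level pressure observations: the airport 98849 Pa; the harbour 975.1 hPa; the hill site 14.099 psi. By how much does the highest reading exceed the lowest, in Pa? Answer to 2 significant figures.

the harbour: 975.1 hPa = 97510.00 Pa.
the hill site: 14.099 psi = 97209.18 Pa.
Spread: 98849.00 − 97209.18 = 1600 Pa.

1600 Pa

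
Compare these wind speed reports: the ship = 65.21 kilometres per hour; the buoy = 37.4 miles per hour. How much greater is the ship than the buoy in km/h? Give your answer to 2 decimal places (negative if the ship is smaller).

the buoy: 37.4 mph = 60.1895 km/h.
Difference: 65.2100 − 60.1895 = 5.02 km/h.

5.02 km/h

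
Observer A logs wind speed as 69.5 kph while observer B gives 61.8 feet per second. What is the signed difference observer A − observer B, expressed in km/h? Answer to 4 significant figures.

1.688 km/h

observer B: 61.8 ft/s = 67.81190 km/h.
Difference: 69.50000 − 67.81190 = 1.688 km/h.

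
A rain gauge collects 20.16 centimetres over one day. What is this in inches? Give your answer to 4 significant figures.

7.937 in

1 cm = 0.393701 in, so 20.16 × 0.393701 = 7.937 in.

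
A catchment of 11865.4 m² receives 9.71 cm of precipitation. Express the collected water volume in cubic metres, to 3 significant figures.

1150 cubic metres

Depth: 9.71 cm × 10 = 97.1 mm.
1 mm over 1 m² is 1 L, so volume = 97.1 × 11865.4 = 1152130.3 L = 1150 m³.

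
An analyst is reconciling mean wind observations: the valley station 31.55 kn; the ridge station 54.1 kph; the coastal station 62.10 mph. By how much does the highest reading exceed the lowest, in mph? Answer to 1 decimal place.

28.5 mph

the valley station: 31.55 kt = 36.307 mph.
the ridge station: 54.1 km/h = 33.616 mph.
Spread: 62.100 − 33.616 = 28.5 mph.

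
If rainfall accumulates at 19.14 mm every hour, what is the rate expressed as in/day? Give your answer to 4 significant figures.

19.14 mm/hour × 0.0393701 in/mm × 24 hour/day = 18.09 in/day.

18.09 in/day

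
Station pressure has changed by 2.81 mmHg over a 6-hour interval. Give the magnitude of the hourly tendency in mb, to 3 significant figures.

2.81 mmHg / 6 h × 1.33322 mb/mmHg = 0.624 mb/h.

0.624 mb per hour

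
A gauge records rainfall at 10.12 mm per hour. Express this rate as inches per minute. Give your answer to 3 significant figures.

10.12 mm/hour × 0.0393701 in/mm × 0.0166667 hour/minute = 0.00664 in/minute.

0.00664 in/minute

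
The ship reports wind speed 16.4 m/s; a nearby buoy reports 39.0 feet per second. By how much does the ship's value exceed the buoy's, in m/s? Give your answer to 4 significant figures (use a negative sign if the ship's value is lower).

4.513 m/s

the buoy: 39.0 ft/s = 11.88720 m/s.
Difference: 16.40000 − 11.88720 = 4.513 m/s.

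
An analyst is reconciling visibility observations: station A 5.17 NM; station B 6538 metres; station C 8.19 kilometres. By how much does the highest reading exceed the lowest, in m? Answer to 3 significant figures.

station A: 5.17 nmi = 9574.84 m.
station C: 8.19 km = 8190.00 m.
Spread: 9574.84 − 6538.00 = 3040 m.

3040 m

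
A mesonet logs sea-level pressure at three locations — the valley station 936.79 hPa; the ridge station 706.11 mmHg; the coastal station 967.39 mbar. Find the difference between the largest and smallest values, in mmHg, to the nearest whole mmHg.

the valley station: 936.79 hPa = 702.65 mmHg.
the coastal station: 967.39 mb = 725.60 mmHg.
Spread: 725.60 − 702.65 = 23 mmHg.

23 mmHg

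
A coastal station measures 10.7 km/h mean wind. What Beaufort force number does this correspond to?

Beaufort force 2

10.7 km/h = 3.0 m/s, which is Beaufort 2 (light breeze, 1.6–3.3 m/s).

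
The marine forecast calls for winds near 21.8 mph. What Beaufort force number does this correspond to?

Beaufort force 5

21.8 mph = 9.7 m/s, which is Beaufort 5 (fresh breeze, 8.0–10.7 m/s).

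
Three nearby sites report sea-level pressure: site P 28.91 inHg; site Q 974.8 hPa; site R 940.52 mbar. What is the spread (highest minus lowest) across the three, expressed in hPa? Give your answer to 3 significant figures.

38.5 hPa

site P: 28.91 inHg = 979.005 hPa.
site R: 940.52 mb = 940.520 hPa.
Spread: 979.005 − 940.520 = 38.5 hPa.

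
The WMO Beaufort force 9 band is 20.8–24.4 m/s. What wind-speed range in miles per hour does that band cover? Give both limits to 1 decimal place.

46.5 to 54.6 mph

20.8–24.4 m/s × 2.237 = 46.5–54.6 mph.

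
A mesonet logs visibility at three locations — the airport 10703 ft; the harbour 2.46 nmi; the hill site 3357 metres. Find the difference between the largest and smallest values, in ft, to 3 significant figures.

the harbour: 2.46 nmi = 14947.24 ft.
the hill site: 3357 m = 11013.78 ft.
Spread: 14947.24 − 10703.00 = 4240 ft.

4240 ft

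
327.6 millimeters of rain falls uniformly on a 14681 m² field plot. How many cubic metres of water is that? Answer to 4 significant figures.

4809 cubic metres

1 mm over 1 m² is 1 L, so volume = 327.6 × 14681 = 4809495.6 L = 4809 m³.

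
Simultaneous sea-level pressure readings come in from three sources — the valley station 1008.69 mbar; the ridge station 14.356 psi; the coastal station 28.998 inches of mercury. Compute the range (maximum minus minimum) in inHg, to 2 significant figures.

the valley station: 1008.69 mb = 29.7866 inHg.
the ridge station: 14.356 psi = 29.2291 inHg.
Spread: 29.7866 − 28.9980 = 0.79 inHg.

0.79 inHg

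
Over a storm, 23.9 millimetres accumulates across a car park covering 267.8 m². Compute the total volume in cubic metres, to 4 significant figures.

6.400 cubic metres

1 mm over 1 m² is 1 L, so volume = 23.9 × 267.8 = 6400.42 L = 6.400 m³.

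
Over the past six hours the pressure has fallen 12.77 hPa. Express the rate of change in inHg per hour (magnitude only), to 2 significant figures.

0.063 inHg per hour

12.77 hPa / 6 h × 0.02953 inHg/hPa = 0.063 inHg/h.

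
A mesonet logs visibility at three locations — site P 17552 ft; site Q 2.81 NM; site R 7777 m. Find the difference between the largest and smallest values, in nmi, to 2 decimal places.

1.39 nmi

site P: 17552 ft = 2.8887 nmi.
site R: 7777 m = 4.1992 nmi.
Spread: 4.1992 − 2.8100 = 1.39 nmi.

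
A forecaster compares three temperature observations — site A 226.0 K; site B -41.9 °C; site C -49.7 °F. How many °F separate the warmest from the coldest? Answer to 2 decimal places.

site A: 226.0 K = -47.150 °C.
site C: -49.7 °F = -45.389 °C.
Spread: (-41.900) − (-47.150) = 5.250 °C = 9.45 °F.

9.45 °F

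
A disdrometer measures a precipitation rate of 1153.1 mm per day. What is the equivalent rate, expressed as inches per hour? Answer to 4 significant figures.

1.892 in/hour

1153.1 mm/day × 0.0393701 in/mm × 0.0416667 day/hour = 1.892 in/hour.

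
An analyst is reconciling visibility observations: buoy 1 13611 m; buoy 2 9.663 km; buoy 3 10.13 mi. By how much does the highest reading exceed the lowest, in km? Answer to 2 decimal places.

buoy 1: 13611 m = 13.6110 km.
buoy 3: 10.13 SM = 16.3027 km.
Spread: 16.3027 − 9.6630 = 6.64 km.

6.64 km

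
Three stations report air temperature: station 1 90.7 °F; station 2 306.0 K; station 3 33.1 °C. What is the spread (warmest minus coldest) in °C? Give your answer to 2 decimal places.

0.49 °C

station 1: 90.7 °F = 32.611 °C.
station 2: 306.0 K = 32.850 °C.
Spread: 33.100 − 32.611 = 0.489 °C.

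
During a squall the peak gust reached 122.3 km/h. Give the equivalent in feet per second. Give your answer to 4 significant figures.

1 km/h = 0.911344 ft/s, so 122.3 × 0.911344 = 111.5 ft/s.

111.5 ft/s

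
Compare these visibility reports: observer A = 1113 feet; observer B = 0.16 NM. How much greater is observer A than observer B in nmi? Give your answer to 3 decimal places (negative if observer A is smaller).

0.023 nmi

observer A: 1113 ft = 0.18318 nmi.
Difference: 0.18318 − 0.16000 = 0.023 nmi.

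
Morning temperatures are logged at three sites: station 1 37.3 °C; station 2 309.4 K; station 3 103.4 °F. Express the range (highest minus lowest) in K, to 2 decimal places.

3.42 K

station 2: 309.4 K = 36.250 °C.
station 3: 103.4 °F = 39.667 °C.
Spread: 39.667 − 36.250 = 3.417 °C.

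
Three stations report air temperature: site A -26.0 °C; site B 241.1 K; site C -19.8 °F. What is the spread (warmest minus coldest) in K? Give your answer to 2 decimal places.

site B: 241.1 K = -32.050 °C.
site C: -19.8 °F = -28.778 °C.
Spread: (-26.000) − (-32.050) = 6.050 °C.

6.05 K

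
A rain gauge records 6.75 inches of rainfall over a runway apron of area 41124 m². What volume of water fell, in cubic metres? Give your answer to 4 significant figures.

Depth: 6.75 in × 25.4 = 171.45 mm.
1 mm over 1 m² is 1 L, so volume = 171.45 × 41124 = 7050709.8 L = 7051 m³.

7051 cubic metres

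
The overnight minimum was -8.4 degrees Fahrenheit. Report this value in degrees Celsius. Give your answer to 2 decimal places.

°C = (°F − 32) × 5/9 = (-8.4 − 32) / 1.8 = -22.44 °C.

-22.44 °C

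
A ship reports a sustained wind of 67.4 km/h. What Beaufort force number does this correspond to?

67.4 km/h = 18.7 m/s, which is Beaufort 8 (gale, 17.2–20.7 m/s).

Beaufort force 8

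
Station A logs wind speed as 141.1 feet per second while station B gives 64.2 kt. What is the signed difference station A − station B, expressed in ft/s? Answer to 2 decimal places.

32.74 ft/s

station B: 64.2 kt = 108.3574 ft/s.
Difference: 141.1000 − 108.3574 = 32.74 ft/s.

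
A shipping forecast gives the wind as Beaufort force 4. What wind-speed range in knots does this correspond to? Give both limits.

11 to 16 kt

Beaufort 4 (moderate breeze) spans 11–16 knots.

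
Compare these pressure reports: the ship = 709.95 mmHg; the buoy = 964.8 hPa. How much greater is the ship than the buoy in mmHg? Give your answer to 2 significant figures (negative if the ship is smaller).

the buoy: 964.8 hPa = 723.66 mmHg.
Difference: 709.95 − 723.66 = -14 mmHg.

-14 mmHg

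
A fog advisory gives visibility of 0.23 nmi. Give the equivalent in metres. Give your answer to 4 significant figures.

426.0 m

1 nmi = 1852 m, so 0.23 × 1852 = 426.0 m.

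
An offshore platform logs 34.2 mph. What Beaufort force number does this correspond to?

34.2 mph = 15.3 m/s, which is Beaufort 7 (near gale, 13.9–17.1 m/s).

Beaufort force 7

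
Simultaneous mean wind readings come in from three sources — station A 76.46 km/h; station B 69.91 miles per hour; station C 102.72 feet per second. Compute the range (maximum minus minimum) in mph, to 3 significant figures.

22.5 mph

station A: 76.46 km/h = 47.510 mph.
station C: 102.72 ft/s = 70.036 mph.
Spread: 70.036 − 47.510 = 22.5 mph.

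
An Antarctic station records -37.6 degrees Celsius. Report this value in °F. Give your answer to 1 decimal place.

°F = °C × 9/5 + 32 = -37.6 × 1.8 + 32 = -35.7 °F.

-35.7 °F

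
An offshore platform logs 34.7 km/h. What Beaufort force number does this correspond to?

34.7 km/h = 9.6 m/s, which is Beaufort 5 (fresh breeze, 8.0–10.7 m/s).

Beaufort force 5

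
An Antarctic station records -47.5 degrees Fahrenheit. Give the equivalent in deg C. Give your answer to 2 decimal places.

-44.17 °C

°C = (°F − 32) × 5/9 = (-47.5 − 32) / 1.8 = -44.17 °C.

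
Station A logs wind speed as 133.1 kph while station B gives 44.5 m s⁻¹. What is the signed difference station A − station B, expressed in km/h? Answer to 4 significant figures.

station B: 44.5 m/s = 160.2000 km/h.
Difference: 133.1000 − 160.2000 = -27.10 km/h.

-27.10 km/h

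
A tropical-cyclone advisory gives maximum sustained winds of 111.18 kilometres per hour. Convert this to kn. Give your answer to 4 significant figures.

60.03 kt

1 km/h = 0.539957 kt, so 111.18 × 0.539957 = 60.03 kt.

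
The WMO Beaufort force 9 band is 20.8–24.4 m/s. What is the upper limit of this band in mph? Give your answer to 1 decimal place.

20.8–24.4 m/s × 2.237 = 46.5–54.6 mph.

54.6 mph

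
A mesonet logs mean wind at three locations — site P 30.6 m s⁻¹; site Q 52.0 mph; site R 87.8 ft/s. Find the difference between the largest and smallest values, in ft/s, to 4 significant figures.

site P: 30.6 m/s = 100.3937 ft/s.
site Q: 52.0 mph = 76.2667 ft/s.
Spread: 100.3937 − 76.2667 = 24.13 ft/s.

24.13 ft/s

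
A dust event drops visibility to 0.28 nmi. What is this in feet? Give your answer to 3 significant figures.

1 nmi = 6076.12 ft, so 0.28 × 6076.12 = 1700 ft.

1700 ft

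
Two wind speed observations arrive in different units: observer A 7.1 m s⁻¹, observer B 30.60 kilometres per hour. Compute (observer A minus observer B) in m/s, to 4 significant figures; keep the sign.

observer B: 30.60 km/h = 8.50000 m/s.
Difference: 7.10000 − 8.50000 = -1.400 m/s.

-1.400 m/s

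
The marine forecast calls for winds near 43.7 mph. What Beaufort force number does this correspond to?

Beaufort force 8

43.7 mph = 19.5 m/s, which is Beaufort 8 (gale, 17.2–20.7 m/s).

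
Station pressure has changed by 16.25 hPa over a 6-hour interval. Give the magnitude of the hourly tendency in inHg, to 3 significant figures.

16.25 hPa / 6 h × 0.02953 inHg/hPa = 0.0800 inHg/h.

0.0800 inHg per hour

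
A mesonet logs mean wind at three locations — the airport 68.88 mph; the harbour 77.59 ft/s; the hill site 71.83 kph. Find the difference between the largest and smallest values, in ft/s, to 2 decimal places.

the airport: 68.88 mph = 101.0240 ft/s.
the hill site: 71.83 km/h = 65.4619 ft/s.
Spread: 101.0240 − 65.4619 = 35.56 ft/s.

35.56 ft/s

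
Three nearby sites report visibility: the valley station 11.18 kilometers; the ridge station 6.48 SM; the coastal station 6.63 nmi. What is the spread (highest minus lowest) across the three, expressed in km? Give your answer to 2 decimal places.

the ridge station: 6.48 SM = 10.4285 km.
the coastal station: 6.63 nmi = 12.2788 km.
Spread: 12.2788 − 10.4285 = 1.85 km.

1.85 km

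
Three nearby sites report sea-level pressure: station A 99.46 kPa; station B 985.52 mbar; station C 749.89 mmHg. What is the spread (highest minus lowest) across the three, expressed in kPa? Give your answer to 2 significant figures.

1.4 kPa

station B: 985.52 mb = 98.552 kPa.
station C: 749.89 mmHg = 99.977 kPa.
Spread: 99.977 − 98.552 = 1.4 kPa.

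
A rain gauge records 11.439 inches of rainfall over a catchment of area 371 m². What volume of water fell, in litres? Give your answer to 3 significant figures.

108000 litres

Depth: 11.439 in × 25.4 = 290.5506 mm.
1 mm over 1 m² is 1 L, so volume = 290.5506 × 371 = 107794.27 L ≈ 108000 L.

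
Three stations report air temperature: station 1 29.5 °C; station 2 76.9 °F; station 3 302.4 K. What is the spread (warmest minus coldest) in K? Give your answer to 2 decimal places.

station 2: 76.9 °F = 24.944 °C.
station 3: 302.4 K = 29.250 °C.
Spread: 29.500 − 24.944 = 4.556 °C.

4.56 K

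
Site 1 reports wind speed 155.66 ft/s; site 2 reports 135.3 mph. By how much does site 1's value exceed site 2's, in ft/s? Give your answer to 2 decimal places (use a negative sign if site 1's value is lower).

site 2: 135.3 mph = 198.4400 ft/s.
Difference: 155.6600 − 198.4400 = -42.78 ft/s.

-42.78 ft/s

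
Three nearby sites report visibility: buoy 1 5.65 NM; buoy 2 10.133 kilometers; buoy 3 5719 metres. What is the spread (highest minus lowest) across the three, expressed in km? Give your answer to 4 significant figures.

buoy 1: 5.65 nmi = 10.46380 km.
buoy 3: 5719 m = 5.71900 km.
Spread: 10.46380 − 5.71900 = 4.745 km.

4.745 km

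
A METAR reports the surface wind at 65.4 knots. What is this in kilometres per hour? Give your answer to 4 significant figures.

121.1 km/h

1 kt = 1.852 km/h, so 65.4 × 1.852 = 121.1 km/h.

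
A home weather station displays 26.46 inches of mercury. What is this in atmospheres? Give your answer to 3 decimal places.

0.884 atm

1 inHg = 0.0334211 atm, so 26.46 × 0.0334211 = 0.884 atm.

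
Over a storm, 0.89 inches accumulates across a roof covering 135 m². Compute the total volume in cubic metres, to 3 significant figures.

3.05 cubic metres

Depth: 0.89 in × 25.4 = 22.606 mm.
1 mm over 1 m² is 1 L, so volume = 22.606 × 135 = 3051.81 L = 3.05 m³.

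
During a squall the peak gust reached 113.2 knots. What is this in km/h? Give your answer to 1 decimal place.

209.6 km/h

1 kt = 1.852 km/h, so 113.2 × 1.852 = 209.6 km/h.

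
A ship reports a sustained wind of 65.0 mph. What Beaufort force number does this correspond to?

65.0 mph = 29.1 m/s, which is Beaufort 11 (violent storm, 28.5–32.6 m/s).

Beaufort force 11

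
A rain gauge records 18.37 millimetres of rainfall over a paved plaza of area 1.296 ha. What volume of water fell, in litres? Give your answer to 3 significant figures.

238000 litres

Area: 1.296 ha = 12960 m².
1 mm over 1 m² is 1 L, so volume = 18.37 × 12960 = 238075.2 L ≈ 238000 L.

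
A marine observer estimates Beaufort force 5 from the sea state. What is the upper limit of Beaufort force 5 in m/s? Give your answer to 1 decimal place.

10.7 m/s

Beaufort 5 (fresh breeze) spans 8.0–10.7 m/s.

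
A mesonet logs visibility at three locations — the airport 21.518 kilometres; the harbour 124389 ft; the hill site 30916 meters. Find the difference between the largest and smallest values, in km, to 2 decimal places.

the harbour: 124389 ft = 37.9138 km.
the hill site: 30916 m = 30.9160 km.
Spread: 37.9138 − 21.5180 = 16.40 km.

16.40 km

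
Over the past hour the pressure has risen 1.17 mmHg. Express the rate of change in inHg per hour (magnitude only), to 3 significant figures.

0.0461 inHg per hour

1.17 mmHg / 1 h × 0.0393701 inHg/mmHg = 0.0461 inHg/h.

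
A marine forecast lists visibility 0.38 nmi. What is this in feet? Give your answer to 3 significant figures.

1 nmi = 6076.12 ft, so 0.38 × 6076.12 = 2310 ft.

2310 ft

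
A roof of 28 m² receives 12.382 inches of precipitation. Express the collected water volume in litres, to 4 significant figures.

Depth: 12.382 in × 25.4 = 314.5028 mm.
1 mm over 1 m² is 1 L, so volume = 314.5028 × 28 = 8806.0784 L ≈ 8806 L.

8806 litres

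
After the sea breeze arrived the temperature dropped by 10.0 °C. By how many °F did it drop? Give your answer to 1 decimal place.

For a temperature change the 32° offset cancels: Δ°F = 10.0 × 1.8 = 18.0 °F.

18.0 °F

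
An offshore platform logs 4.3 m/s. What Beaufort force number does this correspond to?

4.3 m/s lies in the Beaufort 3 band (gentle breeze, 3.4–5.4 m/s).

Beaufort force 3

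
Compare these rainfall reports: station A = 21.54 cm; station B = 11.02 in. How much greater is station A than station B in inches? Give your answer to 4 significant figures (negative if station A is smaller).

-2.540 in

station A: 21.54 cm = 8.48031 in.
Difference: 8.48031 − 11.02000 = -2.540 in.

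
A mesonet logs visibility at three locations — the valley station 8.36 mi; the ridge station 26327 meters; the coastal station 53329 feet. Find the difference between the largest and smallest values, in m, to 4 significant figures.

12870 m

the valley station: 8.36 SM = 13454.12 m.
the coastal station: 53329 ft = 16254.68 m.
Spread: 26327.00 − 13454.12 = 12870 m.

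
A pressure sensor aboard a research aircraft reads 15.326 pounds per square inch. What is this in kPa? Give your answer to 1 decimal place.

1 psi = 6.89476 kPa, so 15.326 × 6.89476 = 105.7 kPa.

105.7 kPa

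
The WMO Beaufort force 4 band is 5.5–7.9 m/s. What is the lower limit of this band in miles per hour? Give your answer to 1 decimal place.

12.3 mph

5.5–7.9 m/s × 2.237 = 12.3–17.7 mph.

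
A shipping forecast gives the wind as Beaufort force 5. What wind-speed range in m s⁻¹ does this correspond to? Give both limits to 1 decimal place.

8.0 to 10.7 m/s

Beaufort 5 (fresh breeze) spans 8.0–10.7 m/s.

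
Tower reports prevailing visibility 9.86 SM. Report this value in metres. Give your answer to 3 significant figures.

15900 m

1 SM = 1609.34 m, so 9.86 × 1609.34 = 15900 m.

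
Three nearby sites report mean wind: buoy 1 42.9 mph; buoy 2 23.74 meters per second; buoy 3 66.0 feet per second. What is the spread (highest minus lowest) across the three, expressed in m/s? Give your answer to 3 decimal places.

4.562 m/s

buoy 1: 42.9 mph = 19.17802 m/s.
buoy 3: 66.0 ft/s = 20.11680 m/s.
Spread: 23.74000 − 19.17802 = 4.562 m/s.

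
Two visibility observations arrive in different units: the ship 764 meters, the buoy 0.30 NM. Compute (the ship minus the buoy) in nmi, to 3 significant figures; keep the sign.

0.113 nmi

the ship: 764 m = 0.41253 nmi.
Difference: 0.41253 − 0.30000 = 0.113 nmi.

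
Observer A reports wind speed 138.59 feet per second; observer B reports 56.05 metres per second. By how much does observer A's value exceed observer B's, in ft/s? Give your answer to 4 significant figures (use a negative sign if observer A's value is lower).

-45.30 ft/s

observer B: 56.05 m/s = 183.8911 ft/s.
Difference: 138.5900 − 183.8911 = -45.30 ft/s.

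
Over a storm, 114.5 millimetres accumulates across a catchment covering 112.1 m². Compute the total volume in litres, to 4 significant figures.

12840 litres

1 mm over 1 m² is 1 L, so volume = 114.5 × 112.1 = 12835.45 L ≈ 12840 L.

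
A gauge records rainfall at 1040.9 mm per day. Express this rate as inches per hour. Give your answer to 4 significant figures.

1.708 in/hour

1040.9 mm/day × 0.0393701 in/mm × 0.0416667 day/hour = 1.708 in/hour.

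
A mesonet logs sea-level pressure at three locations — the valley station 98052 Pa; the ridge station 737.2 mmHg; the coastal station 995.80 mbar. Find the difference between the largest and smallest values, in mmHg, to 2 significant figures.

11 mmHg

the valley station: 98052 Pa = 735.45 mmHg.
the coastal station: 995.80 mb = 746.91 mmHg.
Spread: 746.91 − 735.45 = 11 mmHg.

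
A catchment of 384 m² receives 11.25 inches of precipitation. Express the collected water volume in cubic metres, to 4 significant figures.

109.7 cubic metres

Depth: 11.25 in × 25.4 = 285.75 mm.
1 mm over 1 m² is 1 L, so volume = 285.75 × 384 = 109728 L = 109.7 m³.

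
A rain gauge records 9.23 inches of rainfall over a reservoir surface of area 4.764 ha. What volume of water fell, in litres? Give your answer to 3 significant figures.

Depth: 9.23 in × 25.4 = 234.442 mm.
Area: 4.764 ha = 47640 m².
1 mm over 1 m² is 1 L, so volume = 234.442 × 47640 = 11168817 L ≈ 11200000 L.

11200000 litres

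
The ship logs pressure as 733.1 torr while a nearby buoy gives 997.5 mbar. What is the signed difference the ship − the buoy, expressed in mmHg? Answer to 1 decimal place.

-15.1 mmHg

the buoy: 997.5 mb = 748.186 mmHg.
Difference: 733.100 − 748.186 = -15.1 mmHg.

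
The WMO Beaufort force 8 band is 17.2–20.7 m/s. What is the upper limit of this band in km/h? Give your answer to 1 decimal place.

17.2–20.7 m/s × 3.6 = 61.9–74.5 km/h.

74.5 km/h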